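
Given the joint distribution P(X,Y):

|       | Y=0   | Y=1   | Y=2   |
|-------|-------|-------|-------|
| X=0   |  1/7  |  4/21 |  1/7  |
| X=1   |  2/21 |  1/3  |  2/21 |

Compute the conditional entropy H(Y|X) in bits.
1.4339 bits

H(Y|X) = H(X,Y) - H(X)

H(X,Y) = -Σ_{x,y} P(x,y) log₂ P(x,y). Per-cell terms -P(x,y)·log₂P(x,y):
  X=0: 0.40105, 0.45568, 0.40105
  X=1: 0.32308, 0.52832, 0.32308
Sum of the 6 terms: H(X,Y) = 2.4323 bits

Marginal of X (row sums):
  P(X=0) = 1/7 + 4/21 + 1/7 = 10/21
  P(X=1) = 2/21 + 1/3 + 2/21 = 11/21
H(X) = -[(10/21)·log₂(10/21) + (11/21)·log₂(11/21)]
  = 0.50971 + 0.48865 = 0.9984 bits

H(Y|X) = H(X,Y) - H(X) = 2.4323 - 0.9984 = 1.4339 bits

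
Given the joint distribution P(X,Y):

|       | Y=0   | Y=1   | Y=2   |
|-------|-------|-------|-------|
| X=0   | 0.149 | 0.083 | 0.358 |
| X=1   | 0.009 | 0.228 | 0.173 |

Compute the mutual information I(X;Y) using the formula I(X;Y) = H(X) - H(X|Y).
0.1829 bits

I(X;Y) = H(X) - H(X|Y)

Marginal of X (row sums):
  P(X=0) = 0.149 + 0.083 + 0.358 = 0.590
  P(X=1) = 0.009 + 0.228 + 0.173 = 0.410
H(X) = -[0.590·log₂(0.590) + 0.410·log₂(0.410)]
  = 0.44912 + 0.52738 = 0.9765 bits

Marginal of Y (column sums):
  P(Y=0) = 0.149 + 0.009 = 0.158
  P(Y=1) = 0.083 + 0.228 = 0.311
  P(Y=2) = 0.358 + 0.173 = 0.531
H(X|Y) = Σ_y P(y)·H(X|Y=y):
  Y=0: P(Y=0) = 0.158, P(X|Y=0) = (149/158, 9/158) → H(X|Y=0) = 0.31527
  Y=1: P(Y=1) = 0.311, P(X|Y=1) = (83/311, 228/311) → H(X|Y=1) = 0.83695
  Y=2: P(Y=2) = 0.531, P(X|Y=2) = (358/531, 173/531) → H(X|Y=2) = 0.91058
H(X|Y) = 0.158·0.31527 + 0.311·0.83695 + 0.531·0.91058 = 0.7936 bits

I(X;Y) = H(X) - H(X|Y) = 0.9765 - 0.7936 = 0.1829 bits

Cross-check via I(X;Y) = H(X) + H(Y) - H(X,Y): computing H(Y) from the column sums and H(X,Y) from the 6 cells in the same way gives H(Y) = 1.4296 bits and H(X,Y) = 2.2232 bits, so
I(X;Y) = 0.9765 + 1.4296 - 2.2232 = 0.1829 bits ✓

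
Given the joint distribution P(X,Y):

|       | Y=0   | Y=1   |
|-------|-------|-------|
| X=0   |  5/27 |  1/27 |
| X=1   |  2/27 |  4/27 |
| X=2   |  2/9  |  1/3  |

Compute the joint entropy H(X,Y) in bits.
2.3235 bits

H(X,Y) = -Σ_{x,y} P(x,y) log₂ P(x,y). Per-cell terms -P(x,y)·log₂P(x,y):
  X=0: 0.45055, 0.17611
  X=1: 0.27814, 0.40813
  X=2: 0.48221, 0.52832
Sum of the 6 terms: H(X,Y) = 2.3235 bits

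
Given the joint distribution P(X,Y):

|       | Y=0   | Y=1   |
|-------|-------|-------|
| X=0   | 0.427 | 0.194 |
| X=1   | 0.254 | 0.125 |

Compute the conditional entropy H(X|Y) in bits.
0.9571 bits

H(X|Y) = H(X,Y) - H(Y)

H(X,Y) = -Σ_{x,y} P(x,y) log₂ P(x,y). Per-cell terms -P(x,y)·log₂P(x,y):
  X=0: 0.5242, 0.4590
  X=1: 0.5022, 0.3750
Sum of the 4 terms: H(X,Y) = 1.8604 bits

Marginal of Y (column sums):
  P(Y=0) = 0.427 + 0.254 = 0.681
  P(Y=1) = 0.194 + 0.125 = 0.319
H(Y) = -[0.681·log₂(0.681) + 0.319·log₂(0.319)]
  = 0.3775 + 0.5258 = 0.9033 bits

H(X|Y) = H(X,Y) - H(Y) = 1.8604 - 0.9033 = 0.9571 bits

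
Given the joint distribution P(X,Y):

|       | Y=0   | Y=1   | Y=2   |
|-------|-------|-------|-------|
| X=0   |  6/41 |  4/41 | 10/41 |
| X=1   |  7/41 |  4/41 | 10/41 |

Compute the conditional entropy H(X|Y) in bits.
0.9986 bits

H(X|Y) = H(X,Y) - H(Y)

H(X,Y) = -Σ_{x,y} P(x,y) log₂ P(x,y). Per-cell terms -P(x,y)·log₂P(x,y):
  X=0: 0.40574, 0.32757, 0.49649
  X=1: 0.43540, 0.32757, 0.49649
Sum of the 6 terms: H(X,Y) = 2.48926 bits

Marginal of Y (column sums):
  P(Y=0) = 6/41 + 7/41 = 13/41
  P(Y=1) = 4/41 + 4/41 = 8/41
  P(Y=2) = 10/41 + 10/41 = 20/41
H(Y) = -[(13/41)·log₂(13/41) + (8/41)·log₂(8/41) + (20/41)·log₂(20/41)]
  = 0.52543 + 0.46001 + 0.50518 = 1.49062 bits

H(X|Y) = H(X,Y) - H(Y) = 2.48926 - 1.49062 = 0.9986 bits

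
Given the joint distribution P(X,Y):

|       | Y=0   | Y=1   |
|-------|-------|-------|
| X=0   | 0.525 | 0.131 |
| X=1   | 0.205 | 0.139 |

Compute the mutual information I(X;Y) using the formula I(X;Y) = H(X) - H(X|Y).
0.0335 bits

I(X;Y) = H(X) - H(X|Y)

Marginal of X (row sums):
  P(X=0) = 0.525 + 0.131 = 0.656
  P(X=1) = 0.205 + 0.139 = 0.344
H(X) = -[0.656·log₂(0.656) + 0.344·log₂(0.344)]
  = 0.39900 + 0.52959 = 0.9286 bits

Marginal of Y (column sums):
  P(Y=0) = 0.525 + 0.205 = 0.730
  P(Y=1) = 0.131 + 0.139 = 0.270
H(X|Y) = Σ_y P(y)·H(X|Y=y):
  Y=0: P(Y=0) = 0.730, P(X|Y=0) = (105/146, 41/146) → H(X|Y=0) = 0.85657
  Y=1: P(Y=1) = 0.270, P(X|Y=1) = (131/270, 139/270) → H(X|Y=1) = 0.99937
H(X|Y) = 0.730·0.85657 + 0.270·0.99937 = 0.8951 bits

I(X;Y) = H(X) - H(X|Y) = 0.9286 - 0.8951 = 0.0335 bits

Cross-check via I(X;Y) = H(X) + H(Y) - H(X,Y): computing H(Y) from the column sums and H(X,Y) from the 4 cells in the same way gives H(Y) = 0.8415 bits and H(X,Y) = 1.7366 bits, so
I(X;Y) = 0.9286 + 0.8415 - 1.7366 = 0.0335 bits ✓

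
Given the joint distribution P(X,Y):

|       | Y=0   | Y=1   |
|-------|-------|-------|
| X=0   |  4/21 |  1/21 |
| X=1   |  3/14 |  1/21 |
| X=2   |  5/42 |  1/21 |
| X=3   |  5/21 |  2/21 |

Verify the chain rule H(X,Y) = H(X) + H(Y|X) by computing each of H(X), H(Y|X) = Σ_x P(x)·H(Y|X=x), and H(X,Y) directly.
H(X) = 1.9583 bits, H(Y|X) = 0.7826 bits, H(X,Y) = 2.7409 bits

Marginal of X (row sums):
  P(X=0) = 4/21 + 1/21 = 5/21
  P(X=1) = 3/14 + 1/21 = 11/42
  P(X=2) = 5/42 + 1/21 = 1/6
  P(X=3) = 5/21 + 2/21 = 1/3
H(X) = -[(5/21)·log₂(5/21) + (11/42)·log₂(11/42) + (1/6)·log₂(1/6) + (1/3)·log₂(1/3)]
  = 0.49295 + 0.50623 + 0.43083 + 0.52832 = 1.9583 bits

H(Y|X) = Σ_x P(x)·H(Y|X=x):
  X=0: P(X=0) = 5/21, P(Y|X=0) = (4/5, 1/5) → H(Y|X=0) = 0.72193
  X=1: P(X=1) = 11/42, P(Y|X=1) = (9/11, 2/11) → H(Y|X=1) = 0.68404
  X=2: P(X=2) = 1/6, P(Y|X=2) = (5/7, 2/7) → H(Y|X=2) = 0.86312
  X=3: P(X=3) = 1/3, P(Y|X=3) = (5/7, 2/7) → H(Y|X=3) = 0.86312
H(Y|X) = (5/21)·0.72193 + (11/42)·0.68404 + (1/6)·0.86312 + (1/3)·0.86312 = 0.7826 bits

H(X,Y) = -Σ_{x,y} P(x,y) log₂ P(x,y). Per-cell terms -P(x,y)·log₂P(x,y):
  X=0: 0.45568, 0.20916
  X=1: 0.47623, 0.20916
  X=2: 0.36552, 0.20916
  X=3: 0.49295, 0.32308
Sum of the 8 terms: H(X,Y) = 2.7409 bits

Chain rule check:
  H(X) + H(Y|X) = 1.9583 + 0.7826 = 2.7409 bits
  H(X,Y) = 2.7409 bits
✓ Chain rule verified.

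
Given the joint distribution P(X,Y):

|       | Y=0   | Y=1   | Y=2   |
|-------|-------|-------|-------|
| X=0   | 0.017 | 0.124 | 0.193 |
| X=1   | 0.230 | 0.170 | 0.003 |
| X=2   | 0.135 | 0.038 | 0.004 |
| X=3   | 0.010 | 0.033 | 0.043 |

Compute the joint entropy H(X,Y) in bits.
2.9040 bits

H(X,Y) = -Σ_{x,y} P(x,y) log₂ P(x,y). Per-cell terms -P(x,y)·log₂P(x,y):
  X=0: 0.0999, 0.3734, 0.4581
  X=1: 0.4877, 0.4346, 0.0251
  X=2: 0.3900, 0.1793, 0.0319
  X=3: 0.0664, 0.1624, 0.1952
Sum of the 12 terms: H(X,Y) = 2.9040 bits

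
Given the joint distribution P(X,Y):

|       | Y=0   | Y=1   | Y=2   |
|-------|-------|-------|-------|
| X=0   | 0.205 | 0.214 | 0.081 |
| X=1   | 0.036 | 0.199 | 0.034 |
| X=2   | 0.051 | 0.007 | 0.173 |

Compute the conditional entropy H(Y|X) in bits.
1.2495 bits

H(Y|X) = H(X,Y) - H(X)

H(X,Y) = -Σ_{x,y} P(x,y) log₂ P(x,y). Per-cell terms -P(x,y)·log₂P(x,y):
  X=0: 0.46869, 0.47600, 0.29370
  X=1: 0.17265, 0.46350, 0.16586
  X=2: 0.21896, 0.05011, 0.43789
Sum of the 9 terms: H(X,Y) = 2.7474 bits

Marginal of X (row sums):
  P(X=0) = 0.205 + 0.214 + 0.081 = 0.500
  P(X=1) = 0.036 + 0.199 + 0.034 = 0.269
  P(X=2) = 0.051 + 0.007 + 0.173 = 0.231
H(X) = -[0.500·log₂(0.500) + 0.269·log₂(0.269) + 0.231·log₂(0.231)]
  = 0.50000 + 0.50957 + 0.48834 = 1.4979 bits

H(Y|X) = H(X,Y) - H(X) = 2.7474 - 1.4979 = 1.2495 bits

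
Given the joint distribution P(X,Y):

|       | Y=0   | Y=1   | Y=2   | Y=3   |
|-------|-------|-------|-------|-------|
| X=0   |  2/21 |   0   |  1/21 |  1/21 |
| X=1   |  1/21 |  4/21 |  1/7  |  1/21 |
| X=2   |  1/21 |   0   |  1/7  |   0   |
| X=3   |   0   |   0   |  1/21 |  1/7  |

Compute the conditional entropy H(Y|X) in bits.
1.3459 bits

H(Y|X) = H(X,Y) - H(X)

H(X,Y) = -Σ_{x,y} P(x,y) log₂ P(x,y). Per-cell terms -P(x,y)·log₂P(x,y):
  X=0: 0.323078, 0.000000, 0.209158, 0.209158
  X=1: 0.209158, 0.455680, 0.401051, 0.209158
  X=2: 0.209158, 0.000000, 0.401051, 0.000000
  X=3: 0.000000, 0.000000, 0.209158, 0.401051
  (cells with P = 0 contribute 0)
Sum of the 16 terms: H(X,Y) = 3.23686 bits

Marginal of X (row sums):
  P(X=0) = 2/21 + 0 + 1/21 + 1/21 = 4/21
  P(X=1) = 1/21 + 4/21 + 1/7 + 1/21 = 3/7
  P(X=2) = 1/21 + 0 + 1/7 + 0 = 4/21
  P(X=3) = 0 + 0 + 1/21 + 1/7 = 4/21
H(X) = -[(4/21)·log₂(4/21) + (3/7)·log₂(3/7) + (4/21)·log₂(4/21) + (4/21)·log₂(4/21)]
  = 0.455680 + 0.523882 + 0.455680 + 0.455680 = 1.89092 bits

H(Y|X) = H(X,Y) - H(X) = 3.23686 - 1.89092 = 1.3459 bits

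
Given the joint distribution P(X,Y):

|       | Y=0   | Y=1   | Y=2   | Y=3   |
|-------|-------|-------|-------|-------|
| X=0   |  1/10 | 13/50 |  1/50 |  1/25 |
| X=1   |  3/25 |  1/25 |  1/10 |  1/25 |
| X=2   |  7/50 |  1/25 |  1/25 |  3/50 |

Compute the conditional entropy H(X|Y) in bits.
1.3391 bits

H(X|Y) = H(X,Y) - H(Y)

H(X,Y) = -Σ_{x,y} P(x,y) log₂ P(x,y). Per-cell terms -P(x,y)·log₂P(x,y):
  X=0: 0.33219, 0.50529, 0.11288, 0.18575
  X=1: 0.36707, 0.18575, 0.33219, 0.18575
  X=2: 0.39711, 0.18575, 0.18575, 0.24353
Sum of the 12 terms: H(X,Y) = 3.2190 bits

Marginal of Y (column sums):
  P(Y=0) = 1/10 + 3/25 + 7/50 = 9/25
  P(Y=1) = 13/50 + 1/25 + 1/25 = 17/50
  P(Y=2) = 1/50 + 1/10 + 1/25 = 4/25
  P(Y=3) = 1/25 + 1/25 + 3/50 = 7/50
H(Y) = -[(9/25)·log₂(9/25) + (17/50)·log₂(17/50) + (4/25)·log₂(4/25) + (7/50)·log₂(7/50)]
  = 0.53062 + 0.52917 + 0.42302 + 0.39711 = 1.8799 bits

H(X|Y) = H(X,Y) - H(Y) = 3.2190 - 1.8799 = 1.3391 bits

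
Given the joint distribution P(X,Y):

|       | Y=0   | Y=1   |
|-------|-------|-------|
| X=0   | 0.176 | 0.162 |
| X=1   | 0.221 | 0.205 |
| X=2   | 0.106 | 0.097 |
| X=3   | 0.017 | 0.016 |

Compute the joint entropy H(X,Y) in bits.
2.6816 bits

H(X,Y) = -Σ_{x,y} P(x,y) log₂ P(x,y). Per-cell terms -P(x,y)·log₂P(x,y):
  X=0: 0.4411, 0.4254
  X=1: 0.4813, 0.4687
  X=2: 0.3432, 0.3265
  X=3: 0.0999, 0.0955
Sum of the 8 terms: H(X,Y) = 2.6816 bits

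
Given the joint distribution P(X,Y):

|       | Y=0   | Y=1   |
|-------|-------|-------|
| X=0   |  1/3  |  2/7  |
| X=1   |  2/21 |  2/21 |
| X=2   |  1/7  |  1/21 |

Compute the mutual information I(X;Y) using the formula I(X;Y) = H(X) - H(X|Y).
0.0238 bits

I(X;Y) = H(X) - H(X|Y)

Marginal of X (row sums):
  P(X=0) = 1/3 + 2/7 = 13/21
  P(X=1) = 2/21 + 2/21 = 4/21
  P(X=2) = 1/7 + 1/21 = 4/21
H(X) = -[(13/21)·log₂(13/21) + (4/21)·log₂(4/21) + (4/21)·log₂(4/21)]
  = 0.4283052 + 0.4556795 + 0.4556795 = 1.339664 bits

Marginal of Y (column sums):
  P(Y=0) = 1/3 + 2/21 + 1/7 = 4/7
  P(Y=1) = 2/7 + 2/21 + 1/21 = 3/7
H(X|Y) = Σ_y P(y)·H(X|Y=y):
  Y=0: P(Y=0) = 4/7, P(X|Y=0) = (7/12, 1/6, 1/4) → H(X|Y=0) = 1.3844315
  Y=1: P(Y=1) = 3/7, P(X|Y=1) = (2/3, 2/9, 1/9) → H(X|Y=1) = 1.2243944
H(X|Y) = (4/7)·1.3844315 + (3/7)·1.2243944 = 1.315844 bits

I(X;Y) = H(X) - H(X|Y) = 1.339664 - 1.315844 = 0.0238 bits

Cross-check via I(X;Y) = H(X) + H(Y) - H(X,Y): computing H(Y) from the column sums and H(X,Y) from the 6 cells in the same way gives H(Y) = 0.985228 bits and H(X,Y) = 2.301072 bits, so
I(X;Y) = 1.339664 + 0.985228 - 2.301072 = 0.0238 bits ✓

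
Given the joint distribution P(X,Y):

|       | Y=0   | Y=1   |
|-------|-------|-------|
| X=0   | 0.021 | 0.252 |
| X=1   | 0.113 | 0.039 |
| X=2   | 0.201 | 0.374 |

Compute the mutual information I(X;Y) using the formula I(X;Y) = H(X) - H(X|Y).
0.1514 bits

I(X;Y) = H(X) - H(X|Y)

Marginal of X (row sums):
  P(X=0) = 0.021 + 0.252 = 0.273
  P(X=1) = 0.113 + 0.039 = 0.152
  P(X=2) = 0.201 + 0.374 = 0.575
H(X) = -[0.273·log₂(0.273) + 0.152·log₂(0.152) + 0.575·log₂(0.575)]
  = 0.5113 + 0.4131 + 0.4591 = 1.3835 bits

Marginal of Y (column sums):
  P(Y=0) = 0.021 + 0.113 + 0.201 = 0.335
  P(Y=1) = 0.252 + 0.039 + 0.374 = 0.665
H(X|Y) = Σ_y P(y)·H(X|Y=y):
  Y=0: P(Y=0) = 0.335, P(X|Y=0) = (21/335, 113/335, 3/5) → H(X|Y=0) = 1.2215
  Y=1: P(Y=1) = 0.665, P(X|Y=1) = (36/95, 39/665, 374/665) → H(X|Y=1) = 1.2374
H(X|Y) = 0.335·1.2215 + 0.665·1.2374 = 1.2321 bits

I(X;Y) = H(X) - H(X|Y) = 1.3835 - 1.2321 = 0.1514 bits

Cross-check via I(X;Y) = H(X) + H(Y) - H(X,Y): computing H(Y) from the column sums and H(X,Y) from the 6 cells in the same way gives H(Y) = 0.9200 bits and H(X,Y) = 2.1521 bits, so
I(X;Y) = 1.3835 + 0.9200 - 2.1521 = 0.1514 bits ✓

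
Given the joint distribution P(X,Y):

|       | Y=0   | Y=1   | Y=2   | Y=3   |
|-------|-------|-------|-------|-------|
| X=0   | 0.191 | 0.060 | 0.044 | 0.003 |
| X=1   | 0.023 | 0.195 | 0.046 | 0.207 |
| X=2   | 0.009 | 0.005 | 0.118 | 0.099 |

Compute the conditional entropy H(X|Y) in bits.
0.9936 bits

H(X|Y) = H(X,Y) - H(Y)

H(X,Y) = -Σ_{x,y} P(x,y) log₂ P(x,y). Per-cell terms -P(x,y)·log₂P(x,y):
  X=0: 0.4562, 0.2435, 0.1983, 0.0251
  X=1: 0.1252, 0.4599, 0.2043, 0.4704
  X=2: 0.0612, 0.0382, 0.3638, 0.3303
Sum of the 12 terms: H(X,Y) = 2.9764 bits

Marginal of Y (column sums):
  P(Y=0) = 0.191 + 0.023 + 0.009 = 0.223
  P(Y=1) = 0.060 + 0.195 + 0.005 = 0.260
  P(Y=2) = 0.044 + 0.046 + 0.118 = 0.208
  P(Y=3) = 0.003 + 0.207 + 0.099 = 0.309
H(Y) = -[0.223·log₂(0.223) + 0.260·log₂(0.260) + 0.208·log₂(0.208) + 0.309·log₂(0.309)]
  = 0.4828 + 0.5053 + 0.4712 + 0.5235 = 1.9828 bits

H(X|Y) = H(X,Y) - H(Y) = 2.9764 - 1.9828 = 0.9936 bits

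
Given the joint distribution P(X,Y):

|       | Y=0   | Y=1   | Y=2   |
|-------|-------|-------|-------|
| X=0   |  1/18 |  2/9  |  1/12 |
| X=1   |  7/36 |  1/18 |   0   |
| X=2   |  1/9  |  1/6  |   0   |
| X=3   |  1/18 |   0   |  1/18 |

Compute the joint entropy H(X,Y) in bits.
2.9500 bits

H(X,Y) = -Σ_{x,y} P(x,y) log₂ P(x,y). Per-cell terms -P(x,y)·log₂P(x,y):
  X=0: 0.23166, 0.48221, 0.29875
  X=1: 0.45939, 0.23166, 0.00000
  X=2: 0.35221, 0.43083, 0.00000
  X=3: 0.23166, 0.00000, 0.23166
  (cells with P = 0 contribute 0)
Sum of the 12 terms: H(X,Y) = 2.9500 bits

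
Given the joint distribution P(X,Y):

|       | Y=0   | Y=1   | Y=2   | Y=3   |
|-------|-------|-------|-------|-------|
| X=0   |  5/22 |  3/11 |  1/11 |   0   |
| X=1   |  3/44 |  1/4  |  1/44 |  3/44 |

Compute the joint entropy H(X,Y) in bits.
2.4639 bits

H(X,Y) = -Σ_{x,y} P(x,y) log₂ P(x,y). Per-cell terms -P(x,y)·log₂P(x,y):
  X=0: 0.48580, 0.51122, 0.31449, 0.00000
  X=1: 0.26417, 0.50000, 0.12408, 0.26417
  (cells with P = 0 contribute 0)
Sum of the 8 terms: H(X,Y) = 2.4639 bits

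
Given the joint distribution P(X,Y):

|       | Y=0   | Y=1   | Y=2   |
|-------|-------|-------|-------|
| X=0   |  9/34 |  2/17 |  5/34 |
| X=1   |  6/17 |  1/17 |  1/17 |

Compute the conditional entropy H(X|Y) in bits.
0.9483 bits

H(X|Y) = H(X,Y) - H(Y)

H(X,Y) = -Σ_{x,y} P(x,y) log₂ P(x,y). Per-cell terms -P(x,y)·log₂P(x,y):
  X=0: 0.50758, 0.36323, 0.40670
  X=1: 0.53029, 0.24044, 0.24044
Sum of the 6 terms: H(X,Y) = 2.2887 bits

Marginal of Y (column sums):
  P(Y=0) = 9/34 + 6/17 = 21/34
  P(Y=1) = 2/17 + 1/17 = 3/17
  P(Y=2) = 5/34 + 1/17 = 7/34
H(Y) = -[(21/34)·log₂(21/34) + (3/17)·log₂(3/17) + (7/34)·log₂(7/34)]
  = 0.42935 + 0.44162 + 0.46943 = 1.3404 bits

H(X|Y) = H(X,Y) - H(Y) = 2.2887 - 1.3404 = 0.9483 bits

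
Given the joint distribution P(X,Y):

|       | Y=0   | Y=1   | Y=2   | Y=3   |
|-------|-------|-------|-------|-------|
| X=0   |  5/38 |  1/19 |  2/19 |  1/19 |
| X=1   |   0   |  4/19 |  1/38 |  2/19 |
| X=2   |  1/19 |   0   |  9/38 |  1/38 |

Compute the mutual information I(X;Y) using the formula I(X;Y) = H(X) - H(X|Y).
0.5396 bits

I(X;Y) = H(X) - H(X|Y)

Marginal of X (row sums):
  P(X=0) = 5/38 + 1/19 + 2/19 + 1/19 = 13/38
  P(X=1) = 0 + 4/19 + 1/38 + 2/19 = 13/38
  P(X=2) = 1/19 + 0 + 9/38 + 1/38 = 6/19
H(X) = -[(13/38)·log₂(13/38) + (13/38)·log₂(13/38) + (6/19)·log₂(6/19)]
  = 0.52940 + 0.52940 + 0.52515 = 1.58395 bits

Marginal of Y (column sums):
  P(Y=0) = 5/38 + 0 + 1/19 = 7/38
  P(Y=1) = 1/19 + 4/19 + 0 = 5/19
  P(Y=2) = 2/19 + 1/38 + 9/38 = 7/19
  P(Y=3) = 1/19 + 2/19 + 1/38 = 7/38
H(X|Y) = Σ_y P(y)·H(X|Y=y):
  Y=0: P(Y=0) = 7/38, P(X|Y=0) = (5/7, 0, 2/7) → H(X|Y=0) = 0.86312
  Y=1: P(Y=1) = 5/19, P(X|Y=1) = (1/5, 4/5, 0) → H(X|Y=1) = 0.72193
  Y=2: P(Y=2) = 7/19, P(X|Y=2) = (2/7, 1/14, 9/14) → H(X|Y=2) = 1.19812
  Y=3: P(Y=3) = 7/38, P(X|Y=3) = (2/7, 4/7, 1/7) → H(X|Y=3) = 1.37878
H(X|Y) = (7/38)·0.86312 + (5/19)·0.72193 + (7/19)·1.19812 + (7/38)·1.37878 = 1.04438 bits

I(X;Y) = H(X) - H(X|Y) = 1.58395 - 1.04438 = 0.5396 bits

Cross-check via I(X;Y) = H(X) + H(Y) - H(X,Y): computing H(Y) from the column sums and H(X,Y) from the 12 cells in the same way gives H(Y) = 1.93674 bits and H(X,Y) = 2.98111 bits, so
I(X;Y) = 1.58395 + 1.93674 - 2.98111 = 0.5396 bits ✓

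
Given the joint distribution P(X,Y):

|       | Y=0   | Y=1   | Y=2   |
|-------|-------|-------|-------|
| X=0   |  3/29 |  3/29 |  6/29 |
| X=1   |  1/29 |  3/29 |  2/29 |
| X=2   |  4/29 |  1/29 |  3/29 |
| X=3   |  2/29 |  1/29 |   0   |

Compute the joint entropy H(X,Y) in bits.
3.2535 bits

H(X,Y) = -Σ_{x,y} P(x,y) log₂ P(x,y). Per-cell terms -P(x,y)·log₂P(x,y):
  X=0: 0.33859, 0.33859, 0.47028
  X=1: 0.16752, 0.33859, 0.26607
  X=2: 0.39420, 0.16752, 0.33859
  X=3: 0.26607, 0.16752, 0.00000
  (cells with P = 0 contribute 0)
Sum of the 12 terms: H(X,Y) = 3.2535 bits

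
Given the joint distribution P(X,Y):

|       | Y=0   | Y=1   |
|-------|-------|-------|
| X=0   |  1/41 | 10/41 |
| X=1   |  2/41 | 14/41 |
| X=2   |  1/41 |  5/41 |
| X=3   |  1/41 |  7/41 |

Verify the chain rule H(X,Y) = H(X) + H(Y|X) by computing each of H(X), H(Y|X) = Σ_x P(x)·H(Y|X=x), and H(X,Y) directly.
H(X) = 1.9048 bits, H(Y|X) = 0.5312 bits, H(X,Y) = 2.4360 bits

Marginal of X (row sums):
  P(X=0) = 1/41 + 10/41 = 11/41
  P(X=1) = 2/41 + 14/41 = 16/41
  P(X=2) = 1/41 + 5/41 = 6/41
  P(X=3) = 1/41 + 7/41 = 8/41
H(X) = -[(11/41)·log₂(11/41) + (16/41)·log₂(16/41) + (6/41)·log₂(6/41) + (8/41)·log₂(8/41)]
  = 0.50925 + 0.52978 + 0.40574 + 0.46001 = 1.9048 bits

H(Y|X) = Σ_x P(x)·H(Y|X=x):
  X=0: P(X=0) = 11/41, P(Y|X=0) = (1/11, 10/11) → H(Y|X=0) = 0.43950
  X=1: P(X=1) = 16/41, P(Y|X=1) = (1/8, 7/8) → H(Y|X=1) = 0.54356
  X=2: P(X=2) = 6/41, P(Y|X=2) = (1/6, 5/6) → H(Y|X=2) = 0.65002
  X=3: P(X=3) = 8/41, P(Y|X=3) = (1/8, 7/8) → H(Y|X=3) = 0.54356
H(Y|X) = (11/41)·0.43950 + (16/41)·0.54356 + (6/41)·0.65002 + (8/41)·0.54356 = 0.5312 bits

H(X,Y) = -Σ_{x,y} P(x,y) log₂ P(x,y). Per-cell terms -P(x,y)·log₂P(x,y):
  X=0: 0.13067, 0.49649
  X=1: 0.21256, 0.52934
  X=2: 0.13067, 0.37020
  X=3: 0.13067, 0.43540
Sum of the 8 terms: H(X,Y) = 2.4360 bits

Chain rule check:
  H(X) + H(Y|X) = 1.9048 + 0.5312 = 2.4360 bits
  H(X,Y) = 2.4360 bits
✓ Chain rule verified.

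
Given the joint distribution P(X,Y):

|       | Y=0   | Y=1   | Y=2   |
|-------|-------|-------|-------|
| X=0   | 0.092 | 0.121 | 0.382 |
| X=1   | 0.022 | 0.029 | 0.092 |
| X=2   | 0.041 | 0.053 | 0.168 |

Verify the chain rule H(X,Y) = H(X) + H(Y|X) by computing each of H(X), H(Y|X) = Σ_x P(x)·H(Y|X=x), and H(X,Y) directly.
H(X) = 1.3532 bits, H(Y|X) = 1.2943 bits, H(X,Y) = 2.6476 bits

Marginal of X (row sums):
  P(X=0) = 0.092 + 0.121 + 0.382 = 0.595
  P(X=1) = 0.022 + 0.029 + 0.092 = 0.143
  P(X=2) = 0.041 + 0.053 + 0.168 = 0.262
H(X) = -[0.595·log₂(0.595) + 0.143·log₂(0.143) + 0.262·log₂(0.262)]
  = 0.4456779 + 0.4012456 + 0.5062787 = 1.3532 bits

H(Y|X) = Σ_x P(x)·H(Y|X=x):
  X=0: P(X=0) = 0.595, P(Y|X=0) = (92/595, 121/595, 382/595) → H(Y|X=0) = 1.2941779
  X=1: P(X=1) = 0.143, P(Y|X=1) = (2/13, 29/143, 92/143) → H(Y|X=1) = 1.2916431
  X=2: P(X=2) = 0.262, P(Y|X=2) = (41/262, 53/262, 84/131) → H(Y|X=2) = 1.2962141
H(Y|X) = 0.595·1.2941779 + 0.143·1.2916431 + 0.262·1.2962141 = 1.2943 bits

H(X,Y) = -Σ_{x,y} P(x,y) log₂ P(x,y). Per-cell terms -P(x,y)·log₂P(x,y):
  X=0: 0.3166845, 0.3686774, 0.5303518
  X=1: 0.1211398, 0.1481263, 0.3166845
  X=2: 0.1889375, 0.2246068, 0.4323424
Sum of the 9 terms: H(X,Y) = 2.6476 bits

Chain rule check:
  H(X) + H(Y|X) = 1.3532 + 1.2943 = 2.6475 bits
  H(X,Y) = 2.6476 bits
✓ Chain rule verified (Δ = 0.0001 is 4-dp rounding noise: each of the three values was rounded independently).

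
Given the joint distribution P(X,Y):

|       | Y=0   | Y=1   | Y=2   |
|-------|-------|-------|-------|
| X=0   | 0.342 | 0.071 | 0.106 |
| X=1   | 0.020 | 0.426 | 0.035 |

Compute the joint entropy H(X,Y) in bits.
1.9501 bits

H(X,Y) = -Σ_{x,y} P(x,y) log₂ P(x,y). Per-cell terms -P(x,y)·log₂P(x,y):
  X=0: 0.5294, 0.2709, 0.3432
  X=1: 0.1129, 0.5244, 0.1693
Sum of the 6 terms: H(X,Y) = 1.9501 bits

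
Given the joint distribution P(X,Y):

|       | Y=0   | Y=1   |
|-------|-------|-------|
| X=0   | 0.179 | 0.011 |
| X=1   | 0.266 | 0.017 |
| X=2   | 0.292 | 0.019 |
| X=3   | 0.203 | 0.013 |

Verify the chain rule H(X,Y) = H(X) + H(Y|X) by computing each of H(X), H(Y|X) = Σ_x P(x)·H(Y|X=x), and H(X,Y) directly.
H(X) = 1.9722 bits, H(Y|X) = 0.3274 bits, H(X,Y) = 2.2996 bits

Marginal of X (row sums):
  P(X=0) = 0.179 + 0.011 = 0.190
  P(X=1) = 0.266 + 0.017 = 0.283
  P(X=2) = 0.292 + 0.019 = 0.311
  P(X=3) = 0.203 + 0.013 = 0.216
H(X) = -[0.190·log₂(0.190) + 0.283·log₂(0.283) + 0.311·log₂(0.311) + 0.216·log₂(0.216)]
  = 0.4552 + 0.5154 + 0.5240 + 0.4776 = 1.9722 bits

H(Y|X) = Σ_x P(x)·H(Y|X=x):
  X=0: P(X=0) = 0.190, P(Y|X=0) = (179/190, 11/190) → H(Y|X=0) = 0.3190
  X=1: P(X=1) = 0.283, P(Y|X=1) = (266/283, 17/283) → H(Y|X=1) = 0.3277
  X=2: P(X=2) = 0.311, P(Y|X=2) = (292/311, 19/311) → H(Y|X=2) = 0.3318
  X=3: P(X=3) = 0.216, P(Y|X=3) = (203/216, 13/216) → H(Y|X=3) = 0.3282
H(Y|X) = 0.190·0.3190 + 0.283·0.3277 + 0.311·0.3318 + 0.216·0.3282 = 0.3274 bits

H(X,Y) = -Σ_{x,y} P(x,y) log₂ P(x,y). Per-cell terms -P(x,y)·log₂P(x,y):
  X=0: 0.4443, 0.0716
  X=1: 0.5082, 0.0999
  X=2: 0.5186, 0.1086
  X=3: 0.4670, 0.0814
Sum of the 8 terms: H(X,Y) = 2.2996 bits

Chain rule check:
  H(X) + H(Y|X) = 1.9722 + 0.3274 = 2.2996 bits
  H(X,Y) = 2.2996 bits
✓ Chain rule verified.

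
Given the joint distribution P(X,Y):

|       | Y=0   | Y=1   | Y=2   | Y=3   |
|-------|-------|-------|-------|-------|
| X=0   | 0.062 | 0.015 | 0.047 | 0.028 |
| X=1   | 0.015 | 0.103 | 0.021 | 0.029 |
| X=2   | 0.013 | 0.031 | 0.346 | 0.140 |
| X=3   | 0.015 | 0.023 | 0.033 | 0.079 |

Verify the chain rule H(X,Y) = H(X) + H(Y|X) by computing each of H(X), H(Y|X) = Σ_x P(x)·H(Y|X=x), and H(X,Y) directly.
H(X) = 1.7414 bits, H(Y|X) = 1.4752 bits, H(X,Y) = 3.2166 bits

Marginal of X (row sums):
  P(X=0) = 0.062 + 0.015 + 0.047 + 0.028 = 0.152
  P(X=1) = 0.015 + 0.103 + 0.021 + 0.029 = 0.168
  P(X=2) = 0.013 + 0.031 + 0.346 + 0.140 = 0.530
  P(X=3) = 0.015 + 0.023 + 0.033 + 0.079 = 0.150
H(X) = -[0.152·log₂(0.152) + 0.168·log₂(0.168) + 0.530·log₂(0.530) + 0.150·log₂(0.150)]
  = 0.413114 + 0.432342 + 0.485446 + 0.410545 = 1.7414 bits

H(Y|X) = Σ_x P(x)·H(Y|X=x):
  X=0: P(X=0) = 0.152, P(Y|X=0) = (31/76, 15/152, 47/152, 7/38) → H(Y|X=0) = 1.830591
  X=1: P(X=1) = 0.168, P(Y|X=1) = (5/56, 103/168, 1/8, 29/168) → H(Y|X=1) = 1.556407
  X=2: P(X=2) = 0.530, P(Y|X=2) = (13/530, 31/530, 173/265, 14/53) → H(Y|X=2) = 1.279723
  X=3: P(X=3) = 0.150, P(Y|X=3) = (1/10, 23/150, 11/50, 79/150) → H(Y|X=3) = 1.714759
H(Y|X) = 0.152·1.830591 + 0.168·1.556407 + 0.530·1.279723 + 0.150·1.714759 = 1.4752 bits

H(X,Y) = -Σ_{x,y} P(x,y) log₂ P(x,y). Per-cell terms -P(x,y)·log₂P(x,y):
  X=0: 0.248718, 0.090883, 0.207326, 0.144436
  X=1: 0.090883, 0.337766, 0.117043, 0.148126
  X=2: 0.081449, 0.155359, 0.529780, 0.397110
  X=3: 0.090883, 0.125171, 0.162406, 0.289298
Sum of the 16 terms: H(X,Y) = 3.2166 bits

Chain rule check:
  H(X) + H(Y|X) = 1.7414 + 1.4752 = 3.2166 bits
  H(X,Y) = 3.2166 bits
✓ Chain rule verified.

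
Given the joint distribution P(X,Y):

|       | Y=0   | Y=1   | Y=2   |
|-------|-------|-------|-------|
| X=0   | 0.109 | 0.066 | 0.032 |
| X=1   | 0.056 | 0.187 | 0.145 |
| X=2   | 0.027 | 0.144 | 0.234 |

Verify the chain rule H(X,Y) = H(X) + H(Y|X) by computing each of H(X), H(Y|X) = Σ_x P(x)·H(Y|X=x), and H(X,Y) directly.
H(X) = 1.5284 bits, H(Y|X) = 1.3606 bits, H(X,Y) = 2.8890 bits

Marginal of X (row sums):
  P(X=0) = 0.109 + 0.066 + 0.032 = 0.207
  P(X=1) = 0.056 + 0.187 + 0.145 = 0.388
  P(X=2) = 0.027 + 0.144 + 0.234 = 0.405
H(X) = -[0.207·log₂(0.207) + 0.388·log₂(0.388) + 0.405·log₂(0.405)]
  = 0.470366 + 0.529958 + 0.528123 = 1.5284 bits

H(Y|X) = Σ_x P(x)·H(Y|X=x):
  X=0: P(X=0) = 0.207, P(Y|X=0) = (109/207, 22/69, 32/207) → H(Y|X=0) = 1.429419
  X=1: P(X=1) = 0.388, P(Y|X=1) = (14/97, 187/388, 145/388) → H(Y|X=1) = 1.441233
  X=2: P(X=2) = 0.405, P(Y|X=2) = (1/15, 16/45, 26/45) → H(Y|X=2) = 1.248157
H(Y|X) = 0.207·1.429419 + 0.388·1.441233 + 0.405·1.248157 = 1.3606 bits

H(X,Y) = -Σ_{x,y} P(x,y) log₂ P(x,y). Per-cell terms -P(x,y)·log₂P(x,y):
  X=0: 0.348538, 0.258812, 0.158905
  X=1: 0.232872, 0.452332, 0.403952
  X=2: 0.140694, 0.402604, 0.490328
Sum of the 9 terms: H(X,Y) = 2.8890 bits

Chain rule check:
  H(X) + H(Y|X) = 1.5284 + 1.3606 = 2.8890 bits
  H(X,Y) = 2.8890 bits
✓ Chain rule verified.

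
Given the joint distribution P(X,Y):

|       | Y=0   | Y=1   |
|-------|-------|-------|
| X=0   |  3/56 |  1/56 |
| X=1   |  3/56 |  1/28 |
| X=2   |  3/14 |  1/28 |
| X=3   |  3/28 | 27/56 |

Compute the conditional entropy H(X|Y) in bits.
1.2432 bits

H(X|Y) = H(X,Y) - H(Y)

H(X,Y) = -Σ_{x,y} P(x,y) log₂ P(x,y). Per-cell terms -P(x,y)·log₂P(x,y):
  X=0: 0.2262, 0.1037
  X=1: 0.2262, 0.1717
  X=2: 0.4762, 0.1717
  X=3: 0.3453, 0.5074
Sum of the 8 terms: H(X,Y) = 2.2284 bits

Marginal of Y (column sums):
  P(Y=0) = 3/56 + 3/56 + 3/14 + 3/28 = 3/7
  P(Y=1) = 1/56 + 1/28 + 1/28 + 27/56 = 4/7
H(Y) = -[(3/7)·log₂(3/7) + (4/7)·log₂(4/7)]
  = 0.5239 + 0.4613 = 0.9852 bits

H(X|Y) = H(X,Y) - H(Y) = 2.2284 - 0.9852 = 1.2432 bits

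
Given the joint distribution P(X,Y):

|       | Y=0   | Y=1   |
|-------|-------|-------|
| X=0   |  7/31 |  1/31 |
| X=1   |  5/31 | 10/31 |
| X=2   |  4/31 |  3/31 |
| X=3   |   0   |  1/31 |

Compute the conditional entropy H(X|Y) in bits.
1.4635 bits

H(X|Y) = H(X,Y) - H(Y)

H(X,Y) = -Σ_{x,y} P(x,y) log₂ P(x,y). Per-cell terms -P(x,y)·log₂P(x,y):
  X=0: 0.484771, 0.159813
  X=1: 0.424559, 0.526538
  X=2: 0.381187, 0.326055
  X=3: 0.000000, 0.159813
  (cells with P = 0 contribute 0)
Sum of the 8 terms: H(X,Y) = 2.46274 bits

Marginal of Y (column sums):
  P(Y=0) = 7/31 + 5/31 + 4/31 + 0 = 16/31
  P(Y=1) = 1/31 + 10/31 + 3/31 + 1/31 = 15/31
H(Y) = -[(16/31)·log₂(16/31) + (15/31)·log₂(15/31)]
  = 0.492488 + 0.506761 = 0.99925 bits

H(X|Y) = H(X,Y) - H(Y) = 2.46274 - 0.99925 = 1.4635 bits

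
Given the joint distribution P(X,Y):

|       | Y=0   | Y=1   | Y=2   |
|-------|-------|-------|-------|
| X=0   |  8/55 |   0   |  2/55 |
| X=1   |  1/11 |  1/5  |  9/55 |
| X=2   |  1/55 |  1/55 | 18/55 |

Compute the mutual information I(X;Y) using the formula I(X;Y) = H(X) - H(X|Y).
0.4412 bits

I(X;Y) = H(X) - H(X|Y)

Marginal of X (row sums):
  P(X=0) = 8/55 + 0 + 2/55 = 2/11
  P(X=1) = 1/11 + 1/5 + 9/55 = 5/11
  P(X=2) = 1/55 + 1/55 + 18/55 = 4/11
H(X) = -[(2/11)·log₂(2/11) + (5/11)·log₂(5/11) + (4/11)·log₂(4/11)]
  = 0.447169 + 0.517047 + 0.530702 = 1.49492 bits

Marginal of Y (column sums):
  P(Y=0) = 8/55 + 1/11 + 1/55 = 14/55
  P(Y=1) = 0 + 1/5 + 1/55 = 12/55
  P(Y=2) = 2/55 + 9/55 + 18/55 = 29/55
H(X|Y) = Σ_y P(y)·H(X|Y=y):
  Y=0: P(Y=0) = 14/55, P(X|Y=0) = (4/7, 5/14, 1/14) → H(X|Y=0) = 1.263809
  Y=1: P(Y=1) = 12/55, P(X|Y=1) = (0, 11/12, 1/12) → H(X|Y=1) = 0.413817
  Y=2: P(Y=2) = 29/55, P(X|Y=2) = (2/29, 9/29, 18/29) → H(X|Y=2) = 1.217016
H(X|Y) = (14/55)·1.263809 + (12/55)·0.413817 + (29/55)·1.217016 = 1.05368 bits

I(X;Y) = H(X) - H(X|Y) = 1.49492 - 1.05368 = 0.4412 bits

Cross-check via I(X;Y) = H(X) + H(Y) - H(X,Y): computing H(Y) from the column sums and H(X,Y) from the 9 cells in the same way gives H(Y) = 1.46856 bits and H(X,Y) = 2.52224 bits, so
I(X;Y) = 1.49492 + 1.46856 - 2.52224 = 0.4412 bits ✓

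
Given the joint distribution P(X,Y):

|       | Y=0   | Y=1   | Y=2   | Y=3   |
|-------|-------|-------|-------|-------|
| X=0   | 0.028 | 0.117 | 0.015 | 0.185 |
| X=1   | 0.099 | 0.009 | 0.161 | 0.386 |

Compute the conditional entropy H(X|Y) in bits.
0.7363 bits

H(X|Y) = H(X,Y) - H(Y)

H(X,Y) = -Σ_{x,y} P(x,y) log₂ P(x,y). Per-cell terms -P(x,y)·log₂P(x,y):
  X=0: 0.1444360, 0.3621641, 0.0908834, 0.4503645
  X=1: 0.3303063, 0.0611627, 0.4242137, 0.5301043
Sum of the 8 terms: H(X,Y) = 2.393635 bits

Marginal of Y (column sums):
  P(Y=0) = 0.028 + 0.099 = 0.127
  P(Y=1) = 0.117 + 0.009 = 0.126
  P(Y=2) = 0.015 + 0.161 = 0.176
  P(Y=3) = 0.185 + 0.386 = 0.571
H(Y) = -[0.127·log₂(0.127) + 0.126·log₂(0.126) + 0.176·log₂(0.176) + 0.571·log₂(0.571)]
  = 0.3780916 + 0.3765515 + 0.4411181 + 0.4616177 = 1.657379 bits

H(X|Y) = H(X,Y) - H(Y) = 2.393635 - 1.657379 = 0.7363 bits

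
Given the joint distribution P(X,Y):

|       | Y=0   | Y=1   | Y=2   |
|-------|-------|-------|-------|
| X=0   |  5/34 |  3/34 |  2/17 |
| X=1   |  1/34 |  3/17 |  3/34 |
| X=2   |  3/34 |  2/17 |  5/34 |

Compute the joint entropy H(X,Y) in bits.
3.0582 bits

H(X,Y) = -Σ_{x,y} P(x,y) log₂ P(x,y). Per-cell terms -P(x,y)·log₂P(x,y):
  X=0: 0.40670, 0.30904, 0.36323
  X=1: 0.14963, 0.44162, 0.30904
  X=2: 0.30904, 0.36323, 0.40670
Sum of the 9 terms: H(X,Y) = 3.0582 bits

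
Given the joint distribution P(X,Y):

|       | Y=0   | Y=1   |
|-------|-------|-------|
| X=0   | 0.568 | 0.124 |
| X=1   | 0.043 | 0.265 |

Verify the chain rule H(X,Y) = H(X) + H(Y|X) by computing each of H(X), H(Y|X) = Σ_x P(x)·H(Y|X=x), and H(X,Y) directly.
H(X) = 0.8909 bits, H(Y|X) = 0.6490 bits, H(X,Y) = 1.5399 bits

Marginal of X (row sums):
  P(X=0) = 0.568 + 0.124 = 0.692
  P(X=1) = 0.043 + 0.265 = 0.308
H(X) = -[0.692·log₂(0.692) + 0.308·log₂(0.308)]
  = 0.367560 + 0.523291 = 0.8909 bits

H(Y|X) = Σ_x P(x)·H(Y|X=x):
  X=0: P(X=0) = 0.692, P(Y|X=0) = (142/173, 31/173) → H(Y|X=0) = 0.678304
  X=1: P(X=1) = 0.308, P(Y|X=1) = (43/308, 265/308) → H(Y|X=1) = 0.583218
H(Y|X) = 0.692·0.678304 + 0.308·0.583218 = 0.6490 bits

H(X,Y) = -Σ_{x,y} P(x,y) log₂ P(x,y). Per-cell terms -P(x,y)·log₂P(x,y):
  X=0: 0.463509, 0.373437
  X=1: 0.195199, 0.507723
Sum of the 4 terms: H(X,Y) = 1.5399 bits

Chain rule check:
  H(X) + H(Y|X) = 0.8909 + 0.6490 = 1.5399 bits
  H(X,Y) = 1.5399 bits
✓ Chain rule verified.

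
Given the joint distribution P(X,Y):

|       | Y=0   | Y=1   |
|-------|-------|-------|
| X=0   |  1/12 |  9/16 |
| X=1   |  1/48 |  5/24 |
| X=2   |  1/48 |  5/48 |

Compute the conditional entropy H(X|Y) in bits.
1.2662 bits

H(X|Y) = H(X,Y) - H(Y)

H(X,Y) = -Σ_{x,y} P(x,y) log₂ P(x,y). Per-cell terms -P(x,y)·log₂P(x,y):
  X=0: 0.29875, 0.46692
  X=1: 0.11635, 0.47147
  X=2: 0.11635, 0.33990
Sum of the 6 terms: H(X,Y) = 1.80974 bits

Marginal of Y (column sums):
  P(Y=0) = 1/12 + 1/48 + 1/48 = 1/8
  P(Y=1) = 9/16 + 5/24 + 5/48 = 7/8
H(Y) = -[(1/8)·log₂(1/8) + (7/8)·log₂(7/8)]
  = 0.37500 + 0.16856 = 0.54356 bits

H(X|Y) = H(X,Y) - H(Y) = 1.80974 - 0.54356 = 1.2662 bits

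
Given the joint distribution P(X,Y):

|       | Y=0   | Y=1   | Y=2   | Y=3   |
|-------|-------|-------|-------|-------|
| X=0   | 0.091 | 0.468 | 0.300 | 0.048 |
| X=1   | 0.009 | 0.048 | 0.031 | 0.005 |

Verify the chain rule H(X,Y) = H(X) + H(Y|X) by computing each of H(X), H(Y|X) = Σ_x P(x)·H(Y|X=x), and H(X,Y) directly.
H(X) = 0.4464 bits, H(Y|X) = 1.5773 bits, H(X,Y) = 2.0237 bits

Marginal of X (row sums):
  P(X=0) = 0.091 + 0.468 + 0.300 + 0.048 = 0.907
  P(X=1) = 0.009 + 0.048 + 0.031 + 0.005 = 0.093
H(X) = -[0.907·log₂(0.907) + 0.093·log₂(0.093)]
  = 0.12773 + 0.31868 = 0.4464 bits

H(Y|X) = Σ_x P(x)·H(Y|X=x):
  X=0: P(X=0) = 0.907, P(Y|X=0) = (91/907, 468/907, 300/907, 48/907) → H(Y|X=0) = 1.57770
  X=1: P(X=1) = 0.093, P(Y|X=1) = (3/31, 16/31, 1/3, 5/93) → H(Y|X=1) = 1.57360
H(Y|X) = 0.907·1.57770 + 0.093·1.57360 = 1.5773 bits

H(X,Y) = -Σ_{x,y} P(x,y) log₂ P(x,y). Per-cell terms -P(x,y)·log₂P(x,y):
  X=0: 0.31468, 0.51266, 0.52109, 0.21028
  X=1: 0.06116, 0.21028, 0.15536, 0.03822
Sum of the 8 terms: H(X,Y) = 2.0237 bits

Chain rule check:
  H(X) + H(Y|X) = 0.4464 + 1.5773 = 2.0237 bits
  H(X,Y) = 2.0237 bits
✓ Chain rule verified.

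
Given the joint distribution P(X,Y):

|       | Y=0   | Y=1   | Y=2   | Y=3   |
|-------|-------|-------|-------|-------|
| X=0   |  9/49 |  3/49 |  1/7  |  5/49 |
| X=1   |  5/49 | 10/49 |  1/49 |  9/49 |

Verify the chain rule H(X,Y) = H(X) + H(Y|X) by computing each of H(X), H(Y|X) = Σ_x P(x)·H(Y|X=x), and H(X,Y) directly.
H(X) = 0.9997 bits, H(Y|X) = 1.8007 bits, H(X,Y) = 2.8004 bits

Marginal of X (row sums):
  P(X=0) = 9/49 + 3/49 + 1/7 + 5/49 = 24/49
  P(X=1) = 5/49 + 10/49 + 1/49 + 9/49 = 25/49
H(X) = -[(24/49)·log₂(24/49) + (25/49)·log₂(25/49)]
  = 0.504366 + 0.495333 = 0.9997 bits

H(Y|X) = Σ_x P(x)·H(Y|X=x):
  X=0: P(X=0) = 24/49, P(Y|X=0) = (3/8, 1/8, 7/24, 5/24) → H(Y|X=0) = 1.895573
  X=1: P(X=1) = 25/49, P(Y|X=1) = (1/5, 2/5, 1/25, 9/25) → H(Y|X=1) = 1.709526
H(Y|X) = (24/49)·1.895573 + (25/49)·1.709526 = 1.8007 bits

H(X,Y) = -Σ_{x,y} P(x,y) log₂ P(x,y). Per-cell terms -P(x,y)·log₂P(x,y):
  X=0: 0.449042, 0.246719, 0.401051, 0.335998
  X=1: 0.335998, 0.467915, 0.114586, 0.449042
Sum of the 8 terms: H(X,Y) = 2.8004 bits

Chain rule check:
  H(X) + H(Y|X) = 0.9997 + 1.8007 = 2.8004 bits
  H(X,Y) = 2.8004 bits
✓ Chain rule verified.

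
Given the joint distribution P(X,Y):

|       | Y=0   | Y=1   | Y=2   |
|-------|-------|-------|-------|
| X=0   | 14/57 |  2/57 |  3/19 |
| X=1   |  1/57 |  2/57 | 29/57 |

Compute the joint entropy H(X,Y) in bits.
1.8555 bits

H(X,Y) = -Σ_{x,y} P(x,y) log₂ P(x,y). Per-cell terms -P(x,y)·log₂P(x,y):
  X=0: 0.4975, 0.1696, 0.4205
  X=1: 0.1023, 0.1696, 0.4960
Sum of the 6 terms: H(X,Y) = 1.8555 bits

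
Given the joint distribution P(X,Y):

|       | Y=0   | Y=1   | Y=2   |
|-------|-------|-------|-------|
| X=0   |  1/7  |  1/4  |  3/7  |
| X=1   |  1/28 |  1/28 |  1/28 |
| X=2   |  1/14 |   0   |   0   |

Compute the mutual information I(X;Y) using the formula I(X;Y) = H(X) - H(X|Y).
0.1687 bits

I(X;Y) = H(X) - H(X|Y)

Marginal of X (row sums):
  P(X=0) = 1/7 + 1/4 + 3/7 = 23/28
  P(X=1) = 1/28 + 1/28 + 1/28 = 3/28
  P(X=2) = 1/14 + 0 + 0 = 1/14
H(X) = -[(23/28)·log₂(23/28) + (3/28)·log₂(3/28) + (1/14)·log₂(1/14)]
  = 0.233116 + 0.345256 + 0.271954 = 0.85033 bits

Marginal of Y (column sums):
  P(Y=0) = 1/7 + 1/28 + 1/14 = 1/4
  P(Y=1) = 1/4 + 1/28 + 0 = 2/7
  P(Y=2) = 3/7 + 1/28 + 0 = 13/28
H(X|Y) = Σ_y P(y)·H(X|Y=y):
  Y=0: P(Y=0) = 1/4, P(X|Y=0) = (4/7, 1/7, 2/7) → H(X|Y=0) = 1.378783
  Y=1: P(Y=1) = 2/7, P(X|Y=1) = (7/8, 1/8, 0) → H(X|Y=1) = 0.543564
  Y=2: P(Y=2) = 13/28, P(X|Y=2) = (12/13, 1/13, 0) → H(X|Y=2) = 0.391244
H(X|Y) = (1/4)·1.378783 + (2/7)·0.543564 + (13/28)·0.391244 = 0.68165 bits

I(X;Y) = H(X) - H(X|Y) = 0.85033 - 0.68165 = 0.1687 bits

Cross-check via I(X;Y) = H(X) + H(Y) - H(X,Y): computing H(Y) from the column sums and H(X,Y) from the 9 cells in the same way gives H(Y) = 1.53031 bits and H(X,Y) = 2.21196 bits, so
I(X;Y) = 0.85033 + 1.53031 - 2.21196 = 0.1687 bits ✓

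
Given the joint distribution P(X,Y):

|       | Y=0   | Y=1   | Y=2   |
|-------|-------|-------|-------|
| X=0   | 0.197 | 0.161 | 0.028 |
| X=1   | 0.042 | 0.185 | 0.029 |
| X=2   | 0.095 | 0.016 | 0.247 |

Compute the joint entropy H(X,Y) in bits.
2.7373 bits

H(X,Y) = -Σ_{x,y} P(x,y) log₂ P(x,y). Per-cell terms -P(x,y)·log₂P(x,y):
  X=0: 0.4617, 0.4242, 0.1444
  X=1: 0.1921, 0.4504, 0.1481
  X=2: 0.3226, 0.0955, 0.4983
Sum of the 9 terms: H(X,Y) = 2.7373 bits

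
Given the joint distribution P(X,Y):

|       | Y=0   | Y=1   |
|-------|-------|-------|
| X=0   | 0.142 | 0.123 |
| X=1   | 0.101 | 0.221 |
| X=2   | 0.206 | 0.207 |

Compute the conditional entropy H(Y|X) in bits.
0.9660 bits

H(Y|X) = H(X,Y) - H(X)

H(X,Y) = -Σ_{x,y} P(x,y) log₂ P(x,y). Per-cell terms -P(x,y)·log₂P(x,y):
  X=0: 0.39988, 0.37186
  X=1: 0.33406, 0.48131
  X=2: 0.46953, 0.47037
Sum of the 6 terms: H(X,Y) = 2.52701 bits

Marginal of X (row sums):
  P(X=0) = 0.142 + 0.123 = 0.265
  P(X=1) = 0.101 + 0.221 = 0.322
  P(X=2) = 0.206 + 0.207 = 0.413
H(X) = -[0.265·log₂(0.265) + 0.322·log₂(0.322) + 0.413·log₂(0.413)]
  = 0.50772 + 0.52643 + 0.52690 = 1.56105 bits

H(Y|X) = H(X,Y) - H(X) = 2.52701 - 1.56105 = 0.9660 bits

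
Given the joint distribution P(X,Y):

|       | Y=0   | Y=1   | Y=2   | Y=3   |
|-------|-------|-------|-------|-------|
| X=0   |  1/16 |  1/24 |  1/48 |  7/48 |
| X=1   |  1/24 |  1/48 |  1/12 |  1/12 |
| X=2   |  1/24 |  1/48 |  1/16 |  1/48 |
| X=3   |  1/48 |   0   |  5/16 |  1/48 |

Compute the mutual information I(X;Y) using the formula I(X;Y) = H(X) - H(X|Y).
0.3833 bits

I(X;Y) = H(X) - H(X|Y)

Marginal of X (row sums):
  P(X=0) = 1/16 + 1/24 + 1/48 + 7/48 = 13/48
  P(X=1) = 1/24 + 1/48 + 1/12 + 1/12 = 11/48
  P(X=2) = 1/24 + 1/48 + 1/16 + 1/48 = 7/48
  P(X=3) = 1/48 + 0 + 5/16 + 1/48 = 17/48
H(X) = -[(13/48)·log₂(13/48) + (11/48)·log₂(11/48) + (7/48)·log₂(7/48) + (17/48)·log₂(17/48)]
  = 0.51039 + 0.48710 + 0.40507 + 0.53036 = 1.9329 bits

Marginal of Y (column sums):
  P(Y=0) = 1/16 + 1/24 + 1/24 + 1/48 = 1/6
  P(Y=1) = 1/24 + 1/48 + 1/48 + 0 = 1/12
  P(Y=2) = 1/48 + 1/12 + 1/16 + 5/16 = 23/48
  P(Y=3) = 7/48 + 1/12 + 1/48 + 1/48 = 13/48
H(X|Y) = Σ_y P(y)·H(X|Y=y):
  Y=0: P(Y=0) = 1/6, P(X|Y=0) = (3/8, 1/4, 1/4, 1/8) → H(X|Y=0) = 1.90564
  Y=1: P(Y=1) = 1/12, P(X|Y=1) = (1/2, 1/4, 1/4, 0) → H(X|Y=1) = 1.50000
  Y=2: P(Y=2) = 23/48, P(X|Y=2) = (1/23, 4/23, 3/23, 15/23) → H(X|Y=2) = 1.42103
  Y=3: P(Y=3) = 13/48, P(X|Y=3) = (7/13, 4/13, 1/13, 1/13) → H(X|Y=3) = 1.57340
H(X|Y) = (1/6)·1.90564 + (1/12)·1.50000 + (23/48)·1.42103 + (13/48)·1.57340 = 1.5496 bits

I(X;Y) = H(X) - H(X|Y) = 1.9329 - 1.5496 = 0.3833 bits

Cross-check via I(X;Y) = H(X) + H(Y) - H(X,Y): computing H(Y) from the column sums and H(X,Y) from the 16 cells in the same way gives H(Y) = 1.7486 bits and H(X,Y) = 3.2982 bits, so
I(X;Y) = 1.9329 + 1.7486 - 3.2982 = 0.3833 bits ✓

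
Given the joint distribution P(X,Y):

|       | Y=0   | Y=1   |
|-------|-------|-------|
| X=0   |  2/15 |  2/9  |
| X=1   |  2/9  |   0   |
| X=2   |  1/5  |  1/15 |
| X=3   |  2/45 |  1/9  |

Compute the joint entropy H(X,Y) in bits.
2.6287 bits

H(X,Y) = -Σ_{x,y} P(x,y) log₂ P(x,y). Per-cell terms -P(x,y)·log₂P(x,y):
  X=0: 0.3876, 0.4822
  X=1: 0.4822, 0.0000
  X=2: 0.4644, 0.2605
  X=3: 0.1996, 0.3522
  (cells with P = 0 contribute 0)
Sum of the 8 terms: H(X,Y) = 2.6287 bits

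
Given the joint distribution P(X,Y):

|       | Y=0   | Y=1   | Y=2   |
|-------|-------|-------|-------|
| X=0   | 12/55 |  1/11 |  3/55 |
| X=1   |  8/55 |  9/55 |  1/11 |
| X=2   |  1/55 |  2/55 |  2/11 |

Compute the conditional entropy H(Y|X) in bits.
1.3438 bits

H(Y|X) = H(X,Y) - H(X)

H(X,Y) = -Σ_{x,y} P(x,y) log₂ P(x,y). Per-cell terms -P(x,y)·log₂P(x,y):
  X=0: 0.47921, 0.31449, 0.22889
  X=1: 0.40456, 0.42733, 0.31449
  X=2: 0.10512, 0.17387, 0.44717
Sum of the 9 terms: H(X,Y) = 2.8951 bits

Marginal of X (row sums):
  P(X=0) = 12/55 + 1/11 + 3/55 = 4/11
  P(X=1) = 8/55 + 9/55 + 1/11 = 2/5
  P(X=2) = 1/55 + 2/55 + 2/11 = 13/55
H(X) = -[(4/11)·log₂(4/11) + (2/5)·log₂(2/5) + (13/55)·log₂(13/55)]
  = 0.53070 + 0.52877 + 0.49185 = 1.5513 bits

H(Y|X) = H(X,Y) - H(X) = 2.8951 - 1.5513 = 1.3438 bits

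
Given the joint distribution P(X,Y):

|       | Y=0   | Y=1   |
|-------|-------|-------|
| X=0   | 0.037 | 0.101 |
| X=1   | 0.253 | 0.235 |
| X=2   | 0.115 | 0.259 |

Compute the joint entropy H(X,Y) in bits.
2.3663 bits

H(X,Y) = -Σ_{x,y} P(x,y) log₂ P(x,y). Per-cell terms -P(x,y)·log₂P(x,y):
  X=0: 0.1760, 0.3341
  X=1: 0.5016, 0.4910
  X=2: 0.3588, 0.5048
Sum of the 6 terms: H(X,Y) = 2.3663 bits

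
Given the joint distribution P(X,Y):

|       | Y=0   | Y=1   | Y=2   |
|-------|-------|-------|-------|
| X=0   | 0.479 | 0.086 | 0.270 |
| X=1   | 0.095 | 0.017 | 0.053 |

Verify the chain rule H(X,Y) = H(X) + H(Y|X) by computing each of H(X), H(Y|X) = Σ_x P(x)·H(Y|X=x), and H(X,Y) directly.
H(X) = 0.6461 bits, H(Y|X) = 1.3241 bits, H(X,Y) = 1.9702 bits

Marginal of X (row sums):
  P(X=0) = 0.479 + 0.086 + 0.270 = 0.835
  P(X=1) = 0.095 + 0.017 + 0.053 = 0.165
H(X) = -[0.835·log₂(0.835) + 0.165·log₂(0.165)]
  = 0.2172 + 0.4289 = 0.6461 bits

H(Y|X) = Σ_x P(x)·H(Y|X=x):
  X=0: P(X=0) = 0.835, P(Y|X=0) = (479/835, 86/835, 54/167) → H(Y|X=0) = 1.3244
  X=1: P(X=1) = 0.165, P(Y|X=1) = (19/33, 17/165, 53/165) → H(Y|X=1) = 1.3227
H(Y|X) = 0.835·1.3244 + 0.165·1.3227 = 1.3241 bits

H(X,Y) = -Σ_{x,y} P(x,y) log₂ P(x,y). Per-cell terms -P(x,y)·log₂P(x,y):
  X=0: 0.5087, 0.3044, 0.5100
  X=1: 0.3226, 0.0999, 0.2246
Sum of the 6 terms: H(X,Y) = 1.9702 bits

Chain rule check:
  H(X) + H(Y|X) = 0.6461 + 1.3241 = 1.9702 bits
  H(X,Y) = 1.9702 bits
✓ Chain rule verified.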